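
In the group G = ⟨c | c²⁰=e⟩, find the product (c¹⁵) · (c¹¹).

Compute (c¹⁵) · (c¹¹) by multiplying left to right and reducing via the relations at each step:
  (c¹⁵) · c¹¹ = c⁶

Answer: c⁶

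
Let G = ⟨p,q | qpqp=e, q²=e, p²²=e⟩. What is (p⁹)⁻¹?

The order of (p⁹) is 22 (smallest k with (p⁹)ᵏ = e), so (p⁹)⁻¹ = (p⁹)²¹ = p¹³.
Check: (p⁹) · (p¹³) → (p⁹) · p¹³ = e, giving e as required.

Answer: p¹³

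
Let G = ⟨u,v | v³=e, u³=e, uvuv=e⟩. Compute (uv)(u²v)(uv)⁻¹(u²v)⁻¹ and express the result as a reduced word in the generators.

[(uv), (u²v)] = (uv)·(u²v)·(uv)⁻¹·(u²v)⁻¹.
  (uv) · (u²v) = vu²
  (vu²) · (uv) = v²
  (v²) · (v²u) = u²v²

Answer: u²v²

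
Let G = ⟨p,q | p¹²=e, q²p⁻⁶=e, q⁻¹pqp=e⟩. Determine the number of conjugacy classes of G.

The conjugacy classes (representative and size) are:
  [e] (size 1), [p¹¹] (size 2), [p²] (size 2), [p⁹] (size 2), [p⁴] (size 2), [p⁵] (size 2), [p⁶] (size 1), [p²q] (size 6), [pq] (size 6).
Class equation: 1 + 2 + 2 + 2 + 2 + 2 + 1 + 6 + 6 = 24 = |G|. So G has 9 conjugacy classes.

Answer: 9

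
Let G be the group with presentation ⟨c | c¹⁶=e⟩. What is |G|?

G is generated by a single element, so G is cyclic. The relator gives c¹⁶ = e and no smaller power is forced to be e, so the 16 powers {c, e, c², c³, c⁴, c⁵, c⁶, c⁷, c⁸, c⁹, c¹², c¹³, c¹¹, c¹⁰, c¹⁴, c¹⁵} are distinct. Hence |G| = 16.

Answer: 16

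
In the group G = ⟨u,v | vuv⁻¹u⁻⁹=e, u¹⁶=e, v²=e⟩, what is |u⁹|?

Compute successive powers until reaching e:
  (u⁹)¹ = u⁹, (u⁹)² = u², (u⁹)³ = u¹¹, (u⁹)⁴ = u⁴, (u⁹)⁵ = u¹³, (u⁹)⁶ = u⁶, (u⁹)⁷ = u¹⁵, (u⁹)⁸ = u⁸, (u⁹)⁹ = u, (u⁹)¹⁰ = u¹⁰, (u⁹)¹¹ = u³, (u⁹)¹² = u¹², (u⁹)¹³ = u⁵, (u⁹)¹⁴ = u¹⁴, (u⁹)¹⁵ = u⁷, (u⁹)¹⁶ = e.
The smallest positive k with (u⁹)ᵏ = e is 16.

Answer: 16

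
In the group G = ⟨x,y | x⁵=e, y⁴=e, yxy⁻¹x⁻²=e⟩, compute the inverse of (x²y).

The order of (x²y) is 4 (smallest k with (x²y)ᵏ = e), so (x²y)⁻¹ = (x²y)³ = x⁴y³.
Check: (x²y) · (x⁴y³) → (x²y) · x⁴ = y;   y · y³ = e, giving e as required.

Answer: x⁴y³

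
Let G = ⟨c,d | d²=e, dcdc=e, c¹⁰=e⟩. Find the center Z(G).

An element z ∈ Z(G) iff z commutes with every generator.
For example c⁵ is central: (c⁵)·c = c⁶ = c·(c⁵); (c⁵)·d = c⁵d = d·(c⁵).
Whereas c ∉ Z(G) since c·d = cd ≠ c⁹d = d·c.
Checking each of the 20 elements this way gives Z(G) = {e, c⁵}, of order 2.

Answer: {e, c⁵}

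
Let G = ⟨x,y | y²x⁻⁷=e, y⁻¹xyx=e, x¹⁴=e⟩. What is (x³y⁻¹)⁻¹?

The order of (x³y⁻¹) is 4 (smallest k with (x³y⁻¹)ᵏ = e), so (x³y⁻¹)⁻¹ = (x³y⁻¹)³ = x³y.
Check: (x³y⁻¹) · (x³y) → (x³y⁻¹) · x³ = y⁻¹;   (y⁻¹) · y = e, giving e as required.

Answer: x³y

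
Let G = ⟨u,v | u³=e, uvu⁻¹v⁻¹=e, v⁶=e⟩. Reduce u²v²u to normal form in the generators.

Multiply left to right, reducing at each step:
  (u²) · v² = u²v²
  (u²v²) · u = v²

Answer: v²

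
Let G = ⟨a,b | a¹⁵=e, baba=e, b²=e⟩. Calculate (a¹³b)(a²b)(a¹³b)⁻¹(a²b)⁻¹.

[(a¹³b), (a²b)] = (a¹³b)·(a²b)·(a¹³b)⁻¹·(a²b)⁻¹.
  (a¹³b) · (a²b) = a¹¹
  (a¹¹) · (a¹³b) = a⁹b
  (a⁹b) · (a²b) = a⁷

Answer: a⁷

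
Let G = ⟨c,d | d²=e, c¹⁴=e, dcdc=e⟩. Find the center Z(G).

An element z ∈ Z(G) iff z commutes with every generator.
For example c⁷ is central: (c⁷)·c = c⁸ = c·(c⁷); (c⁷)·d = c⁷d = d·(c⁷).
Whereas c ∉ Z(G) since c·d = cd ≠ c¹³d = d·c.
Checking each of the 28 elements this way gives Z(G) = {e, c⁷}, of order 2.

Answer: {e, c⁷}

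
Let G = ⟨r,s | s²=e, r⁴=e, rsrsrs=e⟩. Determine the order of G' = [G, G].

G' = [G, G] is generated by all commutators. The generator-pair commutators are: [r, s] = r²sr.
The subgroup they normally generate is {e, r², rs, sr³, r²sr, r³s, r²sr³, sr, rsr², sr²s, r²sr²s, r³sr²}, of order 12.
Check: |G/G'| = 24/12 = 2 is the order of the abelianisation.

Answer: 12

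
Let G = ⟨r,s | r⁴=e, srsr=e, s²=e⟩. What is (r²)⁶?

Compute successive powers of (r²), reducing at each step:
  (r²)²: (r²) · r² = e
  (r²)³: e · r² = r²
  (r²)⁴: (r²) · r² = e
  (r²)⁵: e · r² = r²
  (r²)⁶: (r²) · r² = e

Answer: e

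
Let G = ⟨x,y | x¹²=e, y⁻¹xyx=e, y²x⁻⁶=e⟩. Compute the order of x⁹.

Compute successive powers until reaching e:
  (x⁹)¹ = x⁹, (x⁹)² = x⁶, (x⁹)³ = x³, (x⁹)⁴ = e.
The smallest positive k with (x⁹)ᵏ = e is 4.

Answer: 4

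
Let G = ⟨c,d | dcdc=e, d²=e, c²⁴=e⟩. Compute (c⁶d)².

Compute successive powers of (c⁶d), reducing at each step:
  (c⁶d)²: (c⁶d) · c⁶ = d;   d · d = e

Answer: e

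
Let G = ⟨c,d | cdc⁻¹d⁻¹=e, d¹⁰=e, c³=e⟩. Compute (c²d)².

Compute successive powers of (c²d), reducing at each step:
  (c²d)²: (c²d) · c² = cd;   (cd) · d = cd²

Answer: cd²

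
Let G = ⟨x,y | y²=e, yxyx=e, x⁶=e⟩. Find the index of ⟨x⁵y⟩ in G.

First find ord(x⁵y) by computing successive powers:
  (x⁵y)¹ = x⁵y, (x⁵y)² = e.
So |⟨x⁵y⟩| = ord(x⁵y) = 2. With |G| = 12, by Lagrange [G : ⟨x⁵y⟩] = 12/2 = 6.

Answer: 6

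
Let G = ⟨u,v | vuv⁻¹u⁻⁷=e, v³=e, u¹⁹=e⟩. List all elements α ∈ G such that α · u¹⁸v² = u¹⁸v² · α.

⟨u¹⁸v²⟩ ⊆ C_G(u¹⁸v²) since powers of u¹⁸v² commute with u¹⁸v²; so |C_G(u¹⁸v²)| ≥ |⟨u¹⁸v²⟩| = 3.
By orbit–stabilizer, |C_G(u¹⁸v²)| = |G| / |conj. class of u¹⁸v²| = 57 / 19 = 3.
The 3 elements commuting with u¹⁸v² are {e, u⁷v, u¹⁸v²}.

Answer: {e, u⁷v, u¹⁸v²}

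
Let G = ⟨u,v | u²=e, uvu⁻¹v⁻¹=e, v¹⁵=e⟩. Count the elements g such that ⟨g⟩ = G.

G is cyclic of order 30. An element generates G iff its order is 30, and a cyclic group of order 30 has exactly φ(30) = 8 such elements.

Answer: 8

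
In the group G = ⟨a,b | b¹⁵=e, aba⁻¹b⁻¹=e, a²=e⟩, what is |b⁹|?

Compute successive powers until reaching e:
  (b⁹)¹ = b⁹, (b⁹)² = b³, (b⁹)³ = b¹², (b⁹)⁴ = b⁶, (b⁹)⁵ = e.
The smallest positive k with (b⁹)ᵏ = e is 5.

Answer: 5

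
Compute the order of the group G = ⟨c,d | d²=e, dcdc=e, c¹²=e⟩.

Enumerate words in the generators, reducing via the relations: the distinct elements are
  {c, d, e, cd, c², c³, c⁴, c⁵, c⁶, c⁷, c⁸, c⁹, c²d, c³d, c¹¹, c¹⁰, c⁴d, c⁵d, c⁶d, c⁷d, c⁸d, c⁹d, c¹¹d, c¹⁰d}.
No further products give new elements, so |G| = 24.

Answer: 24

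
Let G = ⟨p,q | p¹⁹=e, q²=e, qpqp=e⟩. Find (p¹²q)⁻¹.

The order of (p¹²q) is 2 (smallest k with (p¹²q)ᵏ = e), so (p¹²q)⁻¹ = (p¹²q)¹ = p¹²q.
Check: (p¹²q) · (p¹²q) → (p¹²q) · p¹² = q;   q · q = e, giving e as required.

Answer: p¹²q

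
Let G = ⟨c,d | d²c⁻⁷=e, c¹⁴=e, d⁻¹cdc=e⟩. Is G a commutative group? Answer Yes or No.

c·d = cd but d·c = c⁶d⁻¹, so c·d ≠ d·c and G is not abelian.

Answer: No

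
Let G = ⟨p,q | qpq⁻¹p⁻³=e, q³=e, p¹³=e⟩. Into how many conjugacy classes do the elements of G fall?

The conjugacy classes (representative and size) are:
  [e] (size 1), [p] (size 3), [p⁵] (size 3), [p¹⁰] (size 3), [p⁸] (size 3), [p¹⁰q] (size 13), [p⁷q²] (size 13).
Class equation: 1 + 3 + 3 + 3 + 3 + 13 + 13 = 39 = |G|. So G has 7 conjugacy classes.

Answer: 7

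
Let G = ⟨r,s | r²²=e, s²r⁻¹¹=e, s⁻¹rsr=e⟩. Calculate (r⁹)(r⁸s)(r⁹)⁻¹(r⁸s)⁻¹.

[(r⁹), (r⁸s)] = (r⁹)·(r⁸s)·(r⁹)⁻¹·(r⁸s)⁻¹.
  (r⁹) · (r⁸s) = r⁶s⁻¹
  (r⁶s⁻¹) · (r¹³) = r⁴s
  (r⁴s) · (r⁸s⁻¹) = r¹⁸

Answer: r¹⁸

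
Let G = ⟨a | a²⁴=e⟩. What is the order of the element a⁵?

Compute successive powers until reaching e:
  (a⁵)¹ = a⁵, (a⁵)² = a¹⁰, (a⁵)³ = a¹⁵, (a⁵)⁴ = a²⁰, (a⁵)⁵ = a, (a⁵)⁶ = a⁶, (a⁵)⁷ = a¹¹, (a⁵)⁸ = a¹⁶, (a⁵)⁹ = a²¹, (a⁵)¹⁰ = a², (a⁵)¹¹ = a⁷, (a⁵)¹² = a¹², (a⁵)¹³ = a¹⁷, (a⁵)¹⁴ = a²², (a⁵)¹⁵ = a³, (a⁵)¹⁶ = a⁸, (a⁵)¹⁷ = a¹³, (a⁵)¹⁸ = a¹⁸, (a⁵)¹⁹ = a²³, (a⁵)²⁰ = a⁴, (a⁵)²¹ = a⁹, (a⁵)²² = a¹⁴, (a⁵)²³ = a¹⁹, (a⁵)²⁴ = e.
The smallest positive k with (a⁵)ᵏ = e is 24.

Answer: 24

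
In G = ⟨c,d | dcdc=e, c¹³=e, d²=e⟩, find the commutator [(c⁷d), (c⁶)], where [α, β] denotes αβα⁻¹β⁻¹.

[(c⁷d), (c⁶)] = (c⁷d)·(c⁶)·(c⁷d)⁻¹·(c⁶)⁻¹.
  (c⁷d) · (c⁶) = cd
  (cd) · (c⁷d) = c⁷
  (c⁷) · (c⁷) = c

Answer: c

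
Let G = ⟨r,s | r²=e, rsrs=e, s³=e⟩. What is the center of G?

An element z ∈ Z(G) iff z commutes with every generator.
For example e is central: e·r = r = r·e; e·s = s = s·e.
Whereas r ∉ Z(G) since r·s = rs ≠ rs² = s·r.
Checking each of the 6 elements this way gives Z(G) = {e}, of order 1.

Answer: {e}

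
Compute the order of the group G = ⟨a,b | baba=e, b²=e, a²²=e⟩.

Enumerate words in the generators, reducing via the relations: the distinct elements are
  {a, b, e, ab, a², a³, a⁴, a⁵, a⁶, a⁷, a⁸, a⁹, a²b, a²¹, a²⁰, a³b, a¹², a¹³, a¹¹, a¹⁰, a¹⁴, a¹⁵, a¹⁶, a¹⁷, a¹⁸, a¹⁹, a⁴b, a⁵b, a⁶b, a⁷b, a⁸b, a⁹b, a²¹b, a²⁰b, a¹²b, a¹³b, a¹¹b, a¹⁰b, a¹⁴b, a¹⁵b, a¹⁶b, a¹⁷b, a¹⁸b, a¹⁹b}.
No further products give new elements, so |G| = 44.

Answer: 44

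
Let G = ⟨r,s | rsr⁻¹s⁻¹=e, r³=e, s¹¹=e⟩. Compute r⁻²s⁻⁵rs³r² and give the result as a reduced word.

Multiply left to right, reducing at each step:
  r · s⁻⁵ = rs⁶
  (rs⁶) · r = r²s⁶
  (r²s⁶) · s³ = r²s⁹
  (r²s⁹) · r² = rs⁹

Answer: rs⁹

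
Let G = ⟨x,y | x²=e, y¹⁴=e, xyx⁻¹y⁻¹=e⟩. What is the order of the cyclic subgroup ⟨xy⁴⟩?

|⟨xy⁴⟩| equals the order of xy⁴. Compute successive powers until reaching e:
  (xy⁴)¹ = xy⁴, (xy⁴)² = y⁸, (xy⁴)³ = xy¹², (xy⁴)⁴ = y², (xy⁴)⁵ = xy⁶, (xy⁴)⁶ = y¹⁰, (xy⁴)⁷ = x, (xy⁴)⁸ = y⁴, (xy⁴)⁹ = xy⁸, (xy⁴)¹⁰ = y¹², (xy⁴)¹¹ = xy², (xy⁴)¹² = y⁶, (xy⁴)¹³ = xy¹⁰, (xy⁴)¹⁴ = e.
The smallest positive k with (xy⁴)ᵏ = e is 14, so |⟨xy⁴⟩| = 14.

Answer: 14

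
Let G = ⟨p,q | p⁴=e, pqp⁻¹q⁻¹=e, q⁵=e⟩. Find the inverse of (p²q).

The order of (p²q) is 10 (smallest k with (p²q)ᵏ = e), so (p²q)⁻¹ = (p²q)⁹ = p²q⁴.
Check: (p²q) · (p²q⁴) → (p²q) · p² = q;   q · q⁴ = e, giving e as required.

Answer: p²q⁴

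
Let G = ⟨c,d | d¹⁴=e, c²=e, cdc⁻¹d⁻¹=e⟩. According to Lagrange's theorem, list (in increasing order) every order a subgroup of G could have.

|G| = 28 = 2² · 7. By Lagrange's theorem the order of any subgroup divides 28; the divisors of 28 are 1, 2, 4, 7, 14, 28.

Answer: 1, 2, 4, 7, 14, 28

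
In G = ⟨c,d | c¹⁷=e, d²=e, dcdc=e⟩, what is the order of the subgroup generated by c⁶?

|⟨c⁶⟩| equals the order of c⁶. Compute successive powers until reaching e:
  (c⁶)¹ = c⁶, (c⁶)² = c¹², (c⁶)³ = c, (c⁶)⁴ = c⁷, (c⁶)⁵ = c¹³, (c⁶)⁶ = c², (c⁶)⁷ = c⁸, (c⁶)⁸ = c¹⁴, (c⁶)⁹ = c³, (c⁶)¹⁰ = c⁹, (c⁶)¹¹ = c¹⁵, (c⁶)¹² = c⁴, (c⁶)¹³ = c¹⁰, (c⁶)¹⁴ = c¹⁶, (c⁶)¹⁵ = c⁵, (c⁶)¹⁶ = c¹¹, (c⁶)¹⁷ = e.
The smallest positive k with (c⁶)ᵏ = e is 17, so |⟨c⁶⟩| = 17.

Answer: 17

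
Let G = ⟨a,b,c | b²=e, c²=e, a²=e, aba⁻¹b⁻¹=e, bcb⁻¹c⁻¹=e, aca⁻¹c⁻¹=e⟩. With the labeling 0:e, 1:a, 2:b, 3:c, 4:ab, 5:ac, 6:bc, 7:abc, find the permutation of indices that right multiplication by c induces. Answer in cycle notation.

(0 3)(1 5)(2 6)(4 7)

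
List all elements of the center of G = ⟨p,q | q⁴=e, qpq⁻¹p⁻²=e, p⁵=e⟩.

An element z ∈ Z(G) iff z commutes with every generator.
For example e is central: e·p = p = p·e; e·q = q = q·e.
Whereas p ∉ Z(G) since p·q = pq ≠ p²q = q·p.
Checking each of the 20 elements this way gives Z(G) = {e}, of order 1.

Answer: {e}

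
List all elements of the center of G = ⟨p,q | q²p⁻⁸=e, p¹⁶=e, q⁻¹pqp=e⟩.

An element z ∈ Z(G) iff z commutes with every generator.
For example p⁸ is central: (p⁸)·p = p⁹ = p·(p⁸); (p⁸)·q = q⁻¹ = q·(p⁸).
Whereas p ∉ Z(G) since p·q = pq ≠ p⁷q⁻¹ = q·p.
Checking each of the 32 elements this way gives Z(G) = {e, p⁸}, of order 2.

Answer: {e, p⁸}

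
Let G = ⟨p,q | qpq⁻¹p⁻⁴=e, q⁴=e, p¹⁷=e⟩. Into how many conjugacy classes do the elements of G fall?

The conjugacy classes (representative and size) are:
  [e] (size 1), [p⁴] (size 4), [p²] (size 4), [p⁵] (size 4), [p¹¹] (size 4), [p⁷q] (size 17), [p³q²] (size 17), [p⁹q³] (size 17).
Class equation: 1 + 4 + 4 + 4 + 4 + 17 + 17 + 17 = 68 = |G|. So G has 8 conjugacy classes.

Answer: 8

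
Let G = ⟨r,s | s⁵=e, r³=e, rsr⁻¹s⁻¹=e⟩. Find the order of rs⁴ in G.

Compute successive powers until reaching e:
  (rs⁴)¹ = rs⁴, (rs⁴)² = r²s³, (rs⁴)³ = s², (rs⁴)⁴ = rs, (rs⁴)⁵ = r², (rs⁴)⁶ = s⁴, (rs⁴)⁷ = rs³, (rs⁴)⁸ = r²s², (rs⁴)⁹ = s, (rs⁴)¹⁰ = r, (rs⁴)¹¹ = r²s⁴, (rs⁴)¹² = s³, (rs⁴)¹³ = rs², (rs⁴)¹⁴ = r²s, (rs⁴)¹⁵ = e.
The smallest positive k with (rs⁴)ᵏ = e is 15.

Answer: 15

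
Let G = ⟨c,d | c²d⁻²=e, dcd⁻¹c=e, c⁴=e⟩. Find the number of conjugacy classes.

The conjugacy classes (representative and size) are:
  [e] (size 1), [c³] (size 2), [c²] (size 1), [d⁻¹] (size 2), [cd] (size 2).
Class equation: 1 + 2 + 1 + 2 + 2 = 8 = |G|. So G has 5 conjugacy classes.

Answer: 5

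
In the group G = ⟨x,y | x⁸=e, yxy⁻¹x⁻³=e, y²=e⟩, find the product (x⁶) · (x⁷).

Compute (x⁶) · (x⁷) by multiplying left to right and reducing via the relations at each step:
  (x⁶) · x⁷ = x⁵

Answer: x⁵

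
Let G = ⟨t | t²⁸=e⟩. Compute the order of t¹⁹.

Compute successive powers until reaching e:
  (t¹⁹)¹ = t¹⁹, (t¹⁹)² = t¹⁰, (t¹⁹)³ = t, (t¹⁹)⁴ = t²⁰, (t¹⁹)⁵ = t¹¹, (t¹⁹)⁶ = t², (t¹⁹)⁷ = t²¹, (t¹⁹)⁸ = t¹², (t¹⁹)⁹ = t³, (t¹⁹)¹⁰ = t²², (t¹⁹)¹¹ = t¹³, (t¹⁹)¹² = t⁴, (t¹⁹)¹³ = t²³, (t¹⁹)¹⁴ = t¹⁴, (t¹⁹)¹⁵ = t⁵, (t¹⁹)¹⁶ = t²⁴, (t¹⁹)¹⁷ = t¹⁵, (t¹⁹)¹⁸ = t⁶, (t¹⁹)¹⁹ = t²⁵, (t¹⁹)²⁰ = t¹⁶, (t¹⁹)²¹ = t⁷, (t¹⁹)²² = t²⁶, (t¹⁹)²³ = t¹⁷, (t¹⁹)²⁴ = t⁸, (t¹⁹)²⁵ = t²⁷, (t¹⁹)²⁶ = t¹⁸, (t¹⁹)²⁷ = t⁹, (t¹⁹)²⁸ = e.
The smallest positive k with (t¹⁹)ᵏ = e is 28.

Answer: 28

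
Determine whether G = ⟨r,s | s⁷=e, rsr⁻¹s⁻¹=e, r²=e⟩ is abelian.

Each pair of generators commutes: r·s = rs = s·r. Since the generators pairwise commute, every element of G commutes with every other, so G is abelian.

Answer: Yes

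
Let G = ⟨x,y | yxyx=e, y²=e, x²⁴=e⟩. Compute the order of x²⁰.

Compute successive powers until reaching e:
  (x²⁰)¹ = x²⁰, (x²⁰)² = x¹⁶, (x²⁰)³ = x¹², (x²⁰)⁴ = x⁸, (x²⁰)⁵ = x⁴, (x²⁰)⁶ = e.
The smallest positive k with (x²⁰)ᵏ = e is 6.

Answer: 6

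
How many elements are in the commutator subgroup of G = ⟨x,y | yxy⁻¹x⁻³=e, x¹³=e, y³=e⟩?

G' = [G, G] is generated by all commutators. The generator-pair commutators are: [x, y] = x¹¹.
The subgroup they normally generate is {e, x, x², x³, x⁴, x⁵, x⁶, x⁷, x⁸, x⁹, x¹⁰, x¹¹, x¹²}, of order 13.
Check: |G/G'| = 39/13 = 3 is the order of the abelianisation.

Answer: 13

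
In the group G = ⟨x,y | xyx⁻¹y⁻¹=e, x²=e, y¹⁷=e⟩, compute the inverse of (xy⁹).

The order of (xy⁹) is 34 (smallest k with (xy⁹)ᵏ = e), so (xy⁹)⁻¹ = (xy⁹)³³ = xy⁸.
Check: (xy⁹) · (xy⁸) → (xy⁹) · x = y⁹;   (y⁹) · y⁸ = e, giving e as required.

Answer: xy⁸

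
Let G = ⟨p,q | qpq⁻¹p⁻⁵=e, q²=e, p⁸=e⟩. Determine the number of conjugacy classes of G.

The conjugacy classes (representative and size) are:
  [e] (size 1), [p⁵] (size 2), [p²] (size 1), [p⁷] (size 2), [p⁴] (size 1), [p⁶] (size 1), [q] (size 2), [p⁵q] (size 2), [p²q] (size 2), [p³q] (size 2).
Class equation: 1 + 2 + 1 + 2 + 1 + 1 + 2 + 2 + 2 + 2 = 16 = |G|. So G has 10 conjugacy classes.

Answer: 10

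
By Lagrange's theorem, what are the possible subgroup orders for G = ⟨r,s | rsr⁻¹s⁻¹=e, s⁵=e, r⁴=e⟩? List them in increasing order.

|G| = 20 = 2² · 5. By Lagrange's theorem the order of any subgroup divides 20; the divisors of 20 are 1, 2, 4, 5, 10, 20.

Answer: 1, 2, 4, 5, 10, 20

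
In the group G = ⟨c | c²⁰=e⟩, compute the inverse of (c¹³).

The order of (c¹³) is 20 (smallest k with (c¹³)ᵏ = e), so (c¹³)⁻¹ = (c¹³)¹⁹ = c⁷.
Check: (c¹³) · (c⁷) → (c¹³) · c⁷ = e, giving e as required.

Answer: c⁷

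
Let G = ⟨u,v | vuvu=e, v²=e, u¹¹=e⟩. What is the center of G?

An element z ∈ Z(G) iff z commutes with every generator.
For example e is central: e·u = u = u·e; e·v = v = v·e.
Whereas u ∉ Z(G) since u·v = uv ≠ u¹⁰v = v·u.
Checking each of the 22 elements this way gives Z(G) = {e}, of order 1.

Answer: {e}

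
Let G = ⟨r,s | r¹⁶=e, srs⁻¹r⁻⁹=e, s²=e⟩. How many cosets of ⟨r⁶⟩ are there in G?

First find ord(r⁶) by computing successive powers:
  (r⁶)¹ = r⁶, (r⁶)² = r¹², (r⁶)³ = r², (r⁶)⁴ = r⁸, (r⁶)⁵ = r¹⁴, (r⁶)⁶ = r⁴, (r⁶)⁷ = r¹⁰, (r⁶)⁸ = e.
So |⟨r⁶⟩| = ord(r⁶) = 8. With |G| = 32, by Lagrange [G : ⟨r⁶⟩] = 32/8 = 4.

Answer: 4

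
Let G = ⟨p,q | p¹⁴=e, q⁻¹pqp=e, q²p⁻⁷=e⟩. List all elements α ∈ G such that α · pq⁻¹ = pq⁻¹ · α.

⟨pq⁻¹⟩ ⊆ C_G(pq⁻¹) since powers of pq⁻¹ commute with pq⁻¹; so |C_G(pq⁻¹)| ≥ |⟨pq⁻¹⟩| = 4.
By orbit–stabilizer, |C_G(pq⁻¹)| = |G| / |conj. class of pq⁻¹| = 28 / 7 = 4.
The 4 elements commuting with pq⁻¹ are {e, p⁷, pq, pq⁻¹}.

Answer: {e, p⁷, pq, pq⁻¹}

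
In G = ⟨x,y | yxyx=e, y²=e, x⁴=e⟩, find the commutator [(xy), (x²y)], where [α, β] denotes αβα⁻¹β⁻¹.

[(xy), (x²y)] = (xy)·(x²y)·(xy)⁻¹·(x²y)⁻¹.
  (xy) · (x²y) = x³
  (x³) · (xy) = y
  y · (x²y) = x²

Answer: x²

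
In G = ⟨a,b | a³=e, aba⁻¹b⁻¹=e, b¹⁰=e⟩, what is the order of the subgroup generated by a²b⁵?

|⟨a²b⁵⟩| equals the order of a²b⁵. Compute successive powers until reaching e:
  (a²b⁵)¹ = a²b⁵, (a²b⁵)² = a, (a²b⁵)³ = b⁵, (a²b⁵)⁴ = a², (a²b⁵)⁵ = ab⁵, (a²b⁵)⁶ = e.
The smallest positive k with (a²b⁵)ᵏ = e is 6, so |⟨a²b⁵⟩| = 6.

Answer: 6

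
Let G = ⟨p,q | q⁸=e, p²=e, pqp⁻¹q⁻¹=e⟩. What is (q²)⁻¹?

The order of (q²) is 4 (smallest k with (q²)ᵏ = e), so (q²)⁻¹ = (q²)³ = q⁶.
Check: (q²) · (q⁶) → (q²) · q⁶ = e, giving e as required.

Answer: q⁶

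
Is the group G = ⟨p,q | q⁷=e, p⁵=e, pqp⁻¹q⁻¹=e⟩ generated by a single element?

|G| = 35. The element pq has order 35 (its powers give 35 distinct elements), so ⟨pq⟩ = G and G is cyclic.

Answer: Yes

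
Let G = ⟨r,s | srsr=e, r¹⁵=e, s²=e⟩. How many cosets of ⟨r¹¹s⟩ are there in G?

First find ord(r¹¹s) by computing successive powers:
  (r¹¹s)¹ = r¹¹s, (r¹¹s)² = e.
So |⟨r¹¹s⟩| = ord(r¹¹s) = 2. With |G| = 30, by Lagrange [G : ⟨r¹¹s⟩] = 30/2 = 15.

Answer: 15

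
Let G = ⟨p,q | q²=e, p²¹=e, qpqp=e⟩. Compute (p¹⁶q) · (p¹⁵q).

Compute (p¹⁶q) · (p¹⁵q) by multiplying left to right and reducing via the relations at each step:
  (p¹⁶q) · p¹⁵ = pq
  (pq) · q = p

Answer: p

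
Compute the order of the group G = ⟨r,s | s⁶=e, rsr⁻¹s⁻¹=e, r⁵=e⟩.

Enumerate words in the generators, reducing via the relations: the distinct elements are
  {e, r, s, rs, r², r³, r⁴, s², s³, s⁴, s⁵, rs², rs³, rs⁴, rs⁵, r²s, r³s, r⁴s, r²s², r²s³, r²s⁴, r²s⁵, r³s², r³s³, r³s⁴, r³s⁵, r⁴s², r⁴s³, r⁴s⁴, r⁴s⁵}.
No further products give new elements, so |G| = 30.

Answer: 30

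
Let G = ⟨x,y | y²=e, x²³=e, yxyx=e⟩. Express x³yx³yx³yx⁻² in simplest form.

Multiply left to right, reducing at each step:
  (x³) · y = x³y
  (x³y) · x³ = y
  y · y = e
  e · x³ = x³
  (x³) · y = x³y
  (x³y) · x⁻² = x⁵y

Answer: x⁵y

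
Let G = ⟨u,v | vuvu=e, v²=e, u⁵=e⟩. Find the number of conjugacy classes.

The conjugacy classes (representative and size) are:
  [e] (size 1), [u] (size 2), [u²] (size 2), [v] (size 5).
Class equation: 1 + 2 + 2 + 5 = 10 = |G|. So G has 4 conjugacy classes.

Answer: 4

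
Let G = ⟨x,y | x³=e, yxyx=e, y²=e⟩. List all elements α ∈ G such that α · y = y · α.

⟨y⟩ ⊆ C_G(y) since powers of y commute with y; so |C_G(y)| ≥ |⟨y⟩| = 2.
By orbit–stabilizer, |C_G(y)| = |G| / |conj. class of y| = 6 / 3 = 2.
The 2 elements commuting with y are {e, y}.

Answer: {e, y}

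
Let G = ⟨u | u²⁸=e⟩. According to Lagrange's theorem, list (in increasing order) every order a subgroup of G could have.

|G| = 28 = 2² · 7. By Lagrange's theorem the order of any subgroup divides 28; the divisors of 28 are 1, 2, 4, 7, 14, 28.

Answer: 1, 2, 4, 7, 14, 28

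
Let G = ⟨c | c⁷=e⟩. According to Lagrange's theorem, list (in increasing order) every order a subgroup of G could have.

|G| = 7 = 7. By Lagrange's theorem the order of any subgroup divides 7; the divisors of 7 are 1, 7.

Answer: 1, 7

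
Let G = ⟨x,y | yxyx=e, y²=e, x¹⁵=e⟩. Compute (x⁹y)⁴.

Compute successive powers of (x⁹y), reducing at each step:
  (x⁹y)²: (x⁹y) · x⁹ = y;   y · y = e
  (x⁹y)³: e · x⁹ = x⁹;   (x⁹) · y = x⁹y
  (x⁹y)⁴: (x⁹y) · x⁹ = y;   y · y = e

Answer: e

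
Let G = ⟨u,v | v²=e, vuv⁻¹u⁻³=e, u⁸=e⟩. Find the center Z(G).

An element z ∈ Z(G) iff z commutes with every generator.
For example u⁴ is central: (u⁴)·u = u⁵ = u·(u⁴); (u⁴)·v = u⁴v = v·(u⁴).
Whereas u ∉ Z(G) since u·v = uv ≠ u³v = v·u.
Checking each of the 16 elements this way gives Z(G) = {e, u⁴}, of order 2.

Answer: {e, u⁴}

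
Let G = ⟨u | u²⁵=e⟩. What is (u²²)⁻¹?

The order of (u²²) is 25 (smallest k with (u²²)ᵏ = e), so (u²²)⁻¹ = (u²²)²⁴ = u³.
Check: (u²²) · (u³) → (u²²) · u³ = e, giving e as required.

Answer: u³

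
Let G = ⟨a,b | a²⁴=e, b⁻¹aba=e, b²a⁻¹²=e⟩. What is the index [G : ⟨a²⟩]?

First find ord(a²) by computing successive powers:
  (a²)¹ = a², (a²)² = a⁴, (a²)³ = a⁶, (a²)⁴ = a⁸, (a²)⁵ = a¹⁰, (a²)⁶ = a¹², (a²)⁷ = a¹⁴, (a²)⁸ = a¹⁶, (a²)⁹ = a¹⁸, (a²)¹⁰ = a²⁰, (a²)¹¹ = a²², (a²)¹² = e.
So |⟨a²⟩| = ord(a²) = 12. With |G| = 48, by Lagrange [G : ⟨a²⟩] = 48/12 = 4.

Answer: 4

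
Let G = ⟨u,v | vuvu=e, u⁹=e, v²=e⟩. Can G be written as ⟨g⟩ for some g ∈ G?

Every cyclic group is abelian. But u·v = uv while v·u = u⁸v, so u·v ≠ v·u and G is not abelian. Hence G is not cyclic.

Answer: No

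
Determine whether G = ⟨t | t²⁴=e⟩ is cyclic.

|G| = 24. The element t has order 24 (its powers give 24 distinct elements), so ⟨t⟩ = G and G is cyclic.

Answer: Yes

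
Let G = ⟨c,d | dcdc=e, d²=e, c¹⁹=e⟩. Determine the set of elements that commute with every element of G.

An element z ∈ Z(G) iff z commutes with every generator.
For example e is central: e·c = c = c·e; e·d = d = d·e.
Whereas c ∉ Z(G) since c·d = cd ≠ c¹⁸d = d·c.
Checking each of the 38 elements this way gives Z(G) = {e}, of order 1.

Answer: {e}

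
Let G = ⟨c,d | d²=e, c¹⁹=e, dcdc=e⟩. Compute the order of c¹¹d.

Compute successive powers until reaching e:
  (c¹¹d)¹ = c¹¹d, (c¹¹d)² = e.
The smallest positive k with (c¹¹d)ᵏ = e is 2.

Answer: 2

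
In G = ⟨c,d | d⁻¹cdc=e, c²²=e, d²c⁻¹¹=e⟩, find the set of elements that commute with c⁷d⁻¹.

⟨c⁷d⁻¹⟩ ⊆ C_G(c⁷d⁻¹) since powers of c⁷d⁻¹ commute with c⁷d⁻¹; so |C_G(c⁷d⁻¹)| ≥ |⟨c⁷d⁻¹⟩| = 4.
By orbit–stabilizer, |C_G(c⁷d⁻¹)| = |G| / |conj. class of c⁷d⁻¹| = 44 / 11 = 4.
The 4 elements commuting with c⁷d⁻¹ are {e, c¹¹, c⁷d, c⁷d⁻¹}.

Answer: {e, c¹¹, c⁷d, c⁷d⁻¹}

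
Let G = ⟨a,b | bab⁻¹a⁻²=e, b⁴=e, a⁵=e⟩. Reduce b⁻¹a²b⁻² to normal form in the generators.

Multiply left to right, reducing at each step:
  (b³) · a² = ab³
  (ab³) · b⁻² = ab

Answer: ab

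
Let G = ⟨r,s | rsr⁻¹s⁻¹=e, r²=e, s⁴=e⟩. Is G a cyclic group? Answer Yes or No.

|G| = 8, but the maximum element order in G is 4 < 8. No single element generates all of G, so G is not cyclic.

Answer: No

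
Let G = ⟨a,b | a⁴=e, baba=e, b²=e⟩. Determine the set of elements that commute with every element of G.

An element z ∈ Z(G) iff z commutes with every generator.
For example a² is central: (a²)·a = a³ = a·(a²); (a²)·b = a²b = b·(a²).
Whereas a ∉ Z(G) since a·b = ab ≠ a³b = b·a.
Checking each of the 8 elements this way gives Z(G) = {e, a²}, of order 2.

Answer: {e, a²}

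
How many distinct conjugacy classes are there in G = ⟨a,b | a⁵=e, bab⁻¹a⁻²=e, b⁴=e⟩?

The conjugacy classes (representative and size) are:
  [e] (size 1), [a⁴] (size 4), [a²b] (size 5), [b²] (size 5), [a³b³] (size 5).
Class equation: 1 + 4 + 5 + 5 + 5 = 20 = |G|. So G has 5 conjugacy classes.

Answer: 5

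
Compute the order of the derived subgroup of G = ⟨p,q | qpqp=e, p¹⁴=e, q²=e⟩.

G' = [G, G] is generated by all commutators. The generator-pair commutators are: [p, q] = p².
The subgroup they normally generate is {e, p², p⁴, p⁶, p⁸, p¹⁰, p¹²}, of order 7.
Check: |G/G'| = 28/7 = 4 is the order of the abelianisation.

Answer: 7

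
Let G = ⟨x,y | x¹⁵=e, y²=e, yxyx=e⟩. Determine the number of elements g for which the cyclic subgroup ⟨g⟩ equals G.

⟨g⟩ = G would require ord(g) = |G| = 30, but the maximum element order in G is 15 < 30. So G is not cyclic and no single element generates it: the count is 0.

Answer: 0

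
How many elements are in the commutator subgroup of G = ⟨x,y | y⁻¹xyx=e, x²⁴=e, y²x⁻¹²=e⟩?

G' = [G, G] is generated by all commutators. The generator-pair commutators are: [x, y] = x².
The subgroup they normally generate is {e, x², x⁴, x⁶, x⁸, x¹⁰, x¹², x¹⁴, x¹⁶, x¹⁸, x²⁰, x²²}, of order 12.
Check: |G/G'| = 48/12 = 4 is the order of the abelianisation.

Answer: 12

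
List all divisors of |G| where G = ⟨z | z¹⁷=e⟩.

|G| = 17 = 17. By Lagrange's theorem the order of any subgroup divides 17; the divisors of 17 are 1, 17.

Answer: 1, 17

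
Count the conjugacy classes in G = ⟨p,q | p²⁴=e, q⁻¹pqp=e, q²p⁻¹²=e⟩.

The conjugacy classes (representative and size) are:
  [e] (size 1), [p] (size 2), [p²] (size 2), [p³] (size 2), [p⁴] (size 2), [p⁵] (size 2), [p¹⁸] (size 2), [p⁷] (size 2), [p¹⁶] (size 2), [p¹⁵] (size 2), [p¹⁴] (size 2), [p¹³] (size 2), [p¹²] (size 1), [p⁶q] (size 12), [p⁵q⁻¹] (size 12).
Class equation: 1 + 2 + 2 + 2 + 2 + 2 + 2 + 2 + 2 + 2 + 2 + 2 + 1 + 12 + 12 = 48 = |G|. So G has 15 conjugacy classes.

Answer: 15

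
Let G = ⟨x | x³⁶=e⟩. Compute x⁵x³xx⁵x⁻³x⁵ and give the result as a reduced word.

Multiply left to right, reducing at each step:
  (x⁵) · x³ = x⁸
  (x⁸) · x = x⁹
  (x⁹) · x⁵ = x¹⁴
  (x¹⁴) · x⁻³ = x¹¹
  (x¹¹) · x⁵ = x¹⁶

Answer: x¹⁶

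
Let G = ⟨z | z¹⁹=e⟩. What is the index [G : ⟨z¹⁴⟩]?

First find ord(z¹⁴) by computing successive powers:
  (z¹⁴)¹ = z¹⁴, (z¹⁴)² = z⁹, (z¹⁴)³ = z⁴, (z¹⁴)⁴ = z¹⁸, (z¹⁴)⁵ = z¹³, (z¹⁴)⁶ = z⁸, (z¹⁴)⁷ = z³, (z¹⁴)⁸ = z¹⁷, (z¹⁴)⁹ = z¹², (z¹⁴)¹⁰ = z⁷, (z¹⁴)¹¹ = z², (z¹⁴)¹² = z¹⁶, (z¹⁴)¹³ = z¹¹, (z¹⁴)¹⁴ = z⁶, (z¹⁴)¹⁵ = z, (z¹⁴)¹⁶ = z¹⁵, (z¹⁴)¹⁷ = z¹⁰, (z¹⁴)¹⁸ = z⁵, (z¹⁴)¹⁹ = e.
So |⟨z¹⁴⟩| = ord(z¹⁴) = 19. With |G| = 19, by Lagrange [G : ⟨z¹⁴⟩] = 19/19 = 1.

Answer: 1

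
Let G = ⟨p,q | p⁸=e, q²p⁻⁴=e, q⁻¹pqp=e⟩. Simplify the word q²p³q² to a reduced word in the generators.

Multiply left to right, reducing at each step:
  (p⁴) · p³ = p⁷
  (p⁷) · q² = p³

Answer: p³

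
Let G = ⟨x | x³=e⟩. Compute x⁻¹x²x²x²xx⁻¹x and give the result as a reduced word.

Multiply left to right, reducing at each step:
  (x²) · x² = x
  x · x² = e
  e · x² = x²
  (x²) · x = e
  e · x⁻¹ = x²
  (x²) · x = e

Answer: e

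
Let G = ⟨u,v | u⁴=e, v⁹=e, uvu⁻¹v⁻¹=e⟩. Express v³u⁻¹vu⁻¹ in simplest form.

Multiply left to right, reducing at each step:
  (v³) · u⁻¹ = u³v³
  (u³v³) · v = u³v⁴
  (u³v⁴) · u⁻¹ = u²v⁴

Answer: u²v⁴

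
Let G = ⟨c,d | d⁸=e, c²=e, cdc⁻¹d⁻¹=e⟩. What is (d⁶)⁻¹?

The order of (d⁶) is 4 (smallest k with (d⁶)ᵏ = e), so (d⁶)⁻¹ = (d⁶)³ = d².
Check: (d⁶) · (d²) → (d⁶) · d² = e, giving e as required.

Answer: d²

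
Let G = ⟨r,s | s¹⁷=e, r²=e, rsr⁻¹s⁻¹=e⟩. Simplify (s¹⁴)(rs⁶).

Compute (s¹⁴) · (rs⁶) by multiplying left to right and reducing via the relations at each step:
  (s¹⁴) · r = rs¹⁴
  (rs¹⁴) · s⁶ = rs³

Answer: rs³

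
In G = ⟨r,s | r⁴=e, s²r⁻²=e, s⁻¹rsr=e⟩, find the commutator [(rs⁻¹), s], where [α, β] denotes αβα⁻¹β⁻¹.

[(rs⁻¹), s] = (rs⁻¹)·s·(rs⁻¹)⁻¹·s⁻¹.
  (rs⁻¹) · s = r
  r · (rs) = s⁻¹
  (s⁻¹) · (s⁻¹) = r²

Answer: r²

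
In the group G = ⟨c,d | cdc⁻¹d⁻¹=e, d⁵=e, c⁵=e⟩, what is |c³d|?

Compute successive powers until reaching e:
  (c³d)¹ = c³d, (c³d)² = cd², (c³d)³ = c⁴d³, (c³d)⁴ = c²d⁴, (c³d)⁵ = e.
The smallest positive k with (c³d)ᵏ = e is 5.

Answer: 5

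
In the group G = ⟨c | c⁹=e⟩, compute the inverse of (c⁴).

The order of (c⁴) is 9 (smallest k with (c⁴)ᵏ = e), so (c⁴)⁻¹ = (c⁴)⁸ = c⁵.
Check: (c⁴) · (c⁵) → (c⁴) · c⁵ = e, giving e as required.

Answer: c⁵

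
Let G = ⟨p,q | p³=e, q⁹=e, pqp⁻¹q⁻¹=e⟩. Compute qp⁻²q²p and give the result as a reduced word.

Multiply left to right, reducing at each step:
  q · p⁻² = pq
  (pq) · q² = pq³
  (pq³) · p = p²q³

Answer: p²q³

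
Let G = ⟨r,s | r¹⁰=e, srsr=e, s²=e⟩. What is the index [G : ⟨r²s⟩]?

First find ord(r²s) by computing successive powers:
  (r²s)¹ = r²s, (r²s)² = e.
So |⟨r²s⟩| = ord(r²s) = 2. With |G| = 20, by Lagrange [G : ⟨r²s⟩] = 20/2 = 10.

Answer: 10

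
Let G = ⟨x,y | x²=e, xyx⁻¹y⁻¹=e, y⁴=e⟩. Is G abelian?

Each pair of generators commutes: x·y = xy = y·x. Since the generators pairwise commute, every element of G commutes with every other, so G is abelian.

Answer: Yes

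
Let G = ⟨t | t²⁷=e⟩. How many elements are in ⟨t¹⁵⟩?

|⟨t¹⁵⟩| equals the order of t¹⁵. Compute successive powers until reaching e:
  (t¹⁵)¹ = t¹⁵, (t¹⁵)² = t³, (t¹⁵)³ = t¹⁸, (t¹⁵)⁴ = t⁶, (t¹⁵)⁵ = t²¹, (t¹⁵)⁶ = t⁹, (t¹⁵)⁷ = t²⁴, (t¹⁵)⁸ = t¹², (t¹⁵)⁹ = e.
The smallest positive k with (t¹⁵)ᵏ = e is 9, so |⟨t¹⁵⟩| = 9.

Answer: 9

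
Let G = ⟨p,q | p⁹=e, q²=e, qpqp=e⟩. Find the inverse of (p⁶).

The order of (p⁶) is 3 (smallest k with (p⁶)ᵏ = e), so (p⁶)⁻¹ = (p⁶)² = p³.
Check: (p⁶) · (p³) → (p⁶) · p³ = e, giving e as required.

Answer: p³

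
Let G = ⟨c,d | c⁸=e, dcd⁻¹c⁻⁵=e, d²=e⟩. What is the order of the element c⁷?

Compute successive powers until reaching e:
  (c⁷)¹ = c⁷, (c⁷)² = c⁶, (c⁷)³ = c⁵, (c⁷)⁴ = c⁴, (c⁷)⁵ = c³, (c⁷)⁶ = c², (c⁷)⁷ = c, (c⁷)⁸ = e.
The smallest positive k with (c⁷)ᵏ = e is 8.

Answer: 8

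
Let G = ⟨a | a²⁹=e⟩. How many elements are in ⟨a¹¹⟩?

|⟨a¹¹⟩| equals the order of a¹¹. Compute successive powers until reaching e:
  (a¹¹)¹ = a¹¹, (a¹¹)² = a²², (a¹¹)³ = a⁴, (a¹¹)⁴ = a¹⁵, (a¹¹)⁵ = a²⁶, (a¹¹)⁶ = a⁸, (a¹¹)⁷ = a¹⁹, (a¹¹)⁸ = a, (a¹¹)⁹ = a¹², (a¹¹)¹⁰ = a²³, (a¹¹)¹¹ = a⁵, (a¹¹)¹² = a¹⁶, (a¹¹)¹³ = a²⁷, (a¹¹)¹⁴ = a⁹, (a¹¹)¹⁵ = a²⁰, (a¹¹)¹⁶ = a², (a¹¹)¹⁷ = a¹³, (a¹¹)¹⁸ = a²⁴, (a¹¹)¹⁹ = a⁶, (a¹¹)²⁰ = a¹⁷, (a¹¹)²¹ = a²⁸, (a¹¹)²² = a¹⁰, (a¹¹)²³ = a²¹, (a¹¹)²⁴ = a³, (a¹¹)²⁵ = a¹⁴, (a¹¹)²⁶ = a²⁵, (a¹¹)²⁷ = a⁷, (a¹¹)²⁸ = a¹⁸, (a¹¹)²⁹ = e.
The smallest positive k with (a¹¹)ᵏ = e is 29, so |⟨a¹¹⟩| = 29.

Answer: 29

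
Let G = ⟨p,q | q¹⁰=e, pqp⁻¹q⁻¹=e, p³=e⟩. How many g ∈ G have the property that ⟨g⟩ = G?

G is cyclic of order 30. An element generates G iff its order is 30, and a cyclic group of order 30 has exactly φ(30) = 8 such elements.

Answer: 8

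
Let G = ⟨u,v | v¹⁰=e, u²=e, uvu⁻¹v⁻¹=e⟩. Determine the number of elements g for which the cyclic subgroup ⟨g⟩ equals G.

⟨g⟩ = G would require ord(g) = |G| = 20, but the maximum element order in G is 10 < 20. So G is not cyclic and no single element generates it: the count is 0.

Answer: 0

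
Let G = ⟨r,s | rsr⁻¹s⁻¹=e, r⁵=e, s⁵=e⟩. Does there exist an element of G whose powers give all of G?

|G| = 25, but the maximum element order in G is 5 < 25. No single element generates all of G, so G is not cyclic.

Answer: No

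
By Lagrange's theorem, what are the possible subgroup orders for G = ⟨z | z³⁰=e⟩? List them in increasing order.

|G| = 30 = 2 · 3 · 5. By Lagrange's theorem the order of any subgroup divides 30; the divisors of 30 are 1, 2, 3, 5, 6, 10, 15, 30.

Answer: 1, 2, 3, 5, 6, 10, 15, 30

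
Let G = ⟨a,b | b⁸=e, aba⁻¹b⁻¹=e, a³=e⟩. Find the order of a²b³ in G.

Compute successive powers until reaching e:
  (a²b³)¹ = a²b³, (a²b³)² = ab⁶, (a²b³)³ = b, (a²b³)⁴ = a²b⁴, (a²b³)⁵ = ab⁷, (a²b³)⁶ = b², (a²b³)⁷ = a²b⁵, (a²b³)⁸ = a, (a²b³)⁹ = b³, (a²b³)¹⁰ = a²b⁶, (a²b³)¹¹ = ab, (a²b³)¹² = b⁴, (a²b³)¹³ = a²b⁷, (a²b³)¹⁴ = ab², (a²b³)¹⁵ = b⁵, (a²b³)¹⁶ = a², (a²b³)¹⁷ = ab³, (a²b³)¹⁸ = b⁶, (a²b³)¹⁹ = a²b, (a²b³)²⁰ = ab⁴, (a²b³)²¹ = b⁷, (a²b³)²² = a²b², (a²b³)²³ = ab⁵, (a²b³)²⁴ = e.
The smallest positive k with (a²b³)ᵏ = e is 24.

Answer: 24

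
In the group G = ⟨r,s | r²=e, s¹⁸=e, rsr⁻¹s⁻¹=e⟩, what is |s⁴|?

Compute successive powers until reaching e:
  (s⁴)¹ = s⁴, (s⁴)² = s⁸, (s⁴)³ = s¹², (s⁴)⁴ = s¹⁶, (s⁴)⁵ = s², (s⁴)⁶ = s⁶, (s⁴)⁷ = s¹⁰, (s⁴)⁸ = s¹⁴, (s⁴)⁹ = e.
The smallest positive k with (s⁴)ᵏ = e is 9.

Answer: 9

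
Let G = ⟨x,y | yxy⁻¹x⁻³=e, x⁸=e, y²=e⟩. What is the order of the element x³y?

Compute successive powers until reaching e:
  (x³y)¹ = x³y, (x³y)² = x⁴, (x³y)³ = x⁷y, (x³y)⁴ = e.
The smallest positive k with (x³y)ᵏ = e is 4.

Answer: 4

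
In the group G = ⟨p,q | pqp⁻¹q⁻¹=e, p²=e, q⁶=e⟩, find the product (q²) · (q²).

Compute (q²) · (q²) by multiplying left to right and reducing via the relations at each step:
  (q²) · q² = q⁴

Answer: q⁴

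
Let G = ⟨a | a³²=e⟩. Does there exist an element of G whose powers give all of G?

|G| = 32. The element a has order 32 (its powers give 32 distinct elements), so ⟨a⟩ = G and G is cyclic.

Answer: Yes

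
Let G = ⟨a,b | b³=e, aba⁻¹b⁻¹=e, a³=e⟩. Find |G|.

Enumerate words in the generators, reducing via the relations: the distinct elements are
  {a, b, e, ab, a², b², ab², a²b, a²b²}.
No further products give new elements, so |G| = 9.

Answer: 9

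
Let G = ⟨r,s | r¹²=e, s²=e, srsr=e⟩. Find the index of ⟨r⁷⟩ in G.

First find ord(r⁷) by computing successive powers:
  (r⁷)¹ = r⁷, (r⁷)² = r², (r⁷)³ = r⁹, (r⁷)⁴ = r⁴, (r⁷)⁵ = r¹¹, (r⁷)⁶ = r⁶, (r⁷)⁷ = r, (r⁷)⁸ = r⁸, (r⁷)⁹ = r³, (r⁷)¹⁰ = r¹⁰, (r⁷)¹¹ = r⁵, (r⁷)¹² = e.
So |⟨r⁷⟩| = ord(r⁷) = 12. With |G| = 24, by Lagrange [G : ⟨r⁷⟩] = 24/12 = 2.

Answer: 2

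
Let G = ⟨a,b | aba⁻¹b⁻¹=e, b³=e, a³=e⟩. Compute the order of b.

Compute successive powers until reaching e:
  b¹ = b, b² = b², b³ = e.
The smallest positive k with bᵏ = e is 3.

Answer: 3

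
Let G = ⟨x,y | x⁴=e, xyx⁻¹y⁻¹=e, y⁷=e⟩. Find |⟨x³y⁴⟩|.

|⟨x³y⁴⟩| equals the order of x³y⁴. Compute successive powers until reaching e:
  (x³y⁴)¹ = x³y⁴, (x³y⁴)² = x²y, (x³y⁴)³ = xy⁵, (x³y⁴)⁴ = y², (x³y⁴)⁵ = x³y⁶, (x³y⁴)⁶ = x²y³, (x³y⁴)⁷ = x, (x³y⁴)⁸ = y⁴, (x³y⁴)⁹ = x³y, (x³y⁴)¹⁰ = x²y⁵, (x³y⁴)¹¹ = xy², (x³y⁴)¹² = y⁶, (x³y⁴)¹³ = x³y³, (x³y⁴)¹⁴ = x², (x³y⁴)¹⁵ = xy⁴, (x³y⁴)¹⁶ = y, (x³y⁴)¹⁷ = x³y⁵, (x³y⁴)¹⁸ = x²y², (x³y⁴)¹⁹ = xy⁶, (x³y⁴)²⁰ = y³, (x³y⁴)²¹ = x³, (x³y⁴)²² = x²y⁴, (x³y⁴)²³ = xy, (x³y⁴)²⁴ = y⁵, (x³y⁴)²⁵ = x³y², (x³y⁴)²⁶ = x²y⁶, (x³y⁴)²⁷ = xy³, (x³y⁴)²⁸ = e.
The smallest positive k with (x³y⁴)ᵏ = e is 28, so |⟨x³y⁴⟩| = 28.

Answer: 28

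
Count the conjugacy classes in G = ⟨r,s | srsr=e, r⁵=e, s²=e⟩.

The conjugacy classes (representative and size) are:
  [e] (size 1), [r] (size 2), [r²] (size 2), [s] (size 5).
Class equation: 1 + 2 + 2 + 5 = 10 = |G|. So G has 4 conjugacy classes.

Answer: 4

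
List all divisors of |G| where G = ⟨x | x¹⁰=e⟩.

|G| = 10 = 2 · 5. By Lagrange's theorem the order of any subgroup divides 10; the divisors of 10 are 1, 2, 5, 10.

Answer: 1, 2, 5, 10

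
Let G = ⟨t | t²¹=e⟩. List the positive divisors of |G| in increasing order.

|G| = 21 = 3 · 7. By Lagrange's theorem the order of any subgroup divides 21; the divisors of 21 are 1, 3, 7, 21.

Answer: 1, 3, 7, 21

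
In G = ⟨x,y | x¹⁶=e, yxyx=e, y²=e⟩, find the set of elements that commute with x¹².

⟨x¹²⟩ ⊆ C_G(x¹²) since powers of x¹² commute with x¹²; so |C_G(x¹²)| ≥ |⟨x¹²⟩| = 4.
By orbit–stabilizer, |C_G(x¹²)| = |G| / |conj. class of x¹²| = 32 / 2 = 16.
The 16 elements commuting with x¹² are {e, x, x², x³, x⁴, x⁵, x⁶, x⁷, x⁸, x⁹, x¹⁰, x¹¹, x¹², x¹³, x¹⁴, x¹⁵}.

Answer: {e, x, x², x³, x⁴, x⁵, x⁶, x⁷, x⁸, x⁹, x¹⁰, x¹¹, x¹², x¹³, x¹⁴, x¹⁵}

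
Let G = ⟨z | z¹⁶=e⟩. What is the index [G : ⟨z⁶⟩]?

First find ord(z⁶) by computing successive powers:
  (z⁶)¹ = z⁶, (z⁶)² = z¹², (z⁶)³ = z², (z⁶)⁴ = z⁸, (z⁶)⁵ = z¹⁴, (z⁶)⁶ = z⁴, (z⁶)⁷ = z¹⁰, (z⁶)⁸ = e.
So |⟨z⁶⟩| = ord(z⁶) = 8. With |G| = 16, by Lagrange [G : ⟨z⁶⟩] = 16/8 = 2.

Answer: 2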